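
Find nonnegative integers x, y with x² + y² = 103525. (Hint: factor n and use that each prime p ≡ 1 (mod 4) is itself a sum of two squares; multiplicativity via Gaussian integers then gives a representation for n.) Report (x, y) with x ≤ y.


Step 1: Factor n = 103525 = 5^2 · 41 · 101.
Step 2: Check the mod-4 condition on each prime factor: 5 ≡ 1 (mod 4), exponent 2; 41 ≡ 1 (mod 4), exponent 1; 101 ≡ 1 (mod 4), exponent 1.
All primes ≡ 3 (mod 4) appear to even exponent (or don't appear), so by the two-squares theorem n IS expressible as a sum of two squares.
Step 3: Build a representation. Group n = k² · m with k = 5 and m = 41 · 101 = 4141 (a product of primes ≡ 1 (mod 4)); a representation of m scales to one of n via (k·x)² + (k·y)² = k²(x² + y²). Each prime p ≡ 1 (mod 4) is itself a sum of two squares; find a² by testing p − a² for a perfect square:
  41: 41 − 1² = 40, 41 − 2² = 37, 41 − 3² = 32, 41 − 4² = 25 = 5² ⇒ 41 = 4² + 5².
  101: 101 − 1² = 100 = 10² ⇒ 101 = 1² + 10².
  Combine using the Brahmagupta–Fibonacci identity (a² + b²)(c² + d²) = (ac − bd)² + (ad + bc)² = (ac + bd)² + (ad − bc)²:
  41 · 101 = 4141: from (4² + 5²)(1² + 10²), take (4·1 − 5·10, 4·10 + 5·1) = (4 − 50, 40 + 5) = (-46, 45); dropping signs (only squares matter) gives (46, 45); check 46² + 45² = 2116 + 2025 = 4141 ✓.
  Scale by k = 5: (5·46, 5·45) = (230, 225).
Step 4: Order so x ≤ y and verify: 225² + 230² = 50625 + 52900 = 103525 = n. ✓

n = 103525 = 225² + 230² (one valid representation with x ≤ y).


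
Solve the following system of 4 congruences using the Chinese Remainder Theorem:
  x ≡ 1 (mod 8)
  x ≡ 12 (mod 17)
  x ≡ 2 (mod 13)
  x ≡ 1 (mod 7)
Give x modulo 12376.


Product of moduli M = 8 · 17 · 13 · 7 = 12376.
Merge one congruence at a time:
  Start: x ≡ 1 (mod 8).
  Combine with x ≡ 12 (mod 17); new modulus lcm = 136.
    Write x = 1 + 8·t and substitute into x ≡ 12 (mod 17): 8·t ≡ 12 − 1 = 11 (mod 17).
    The inverse of 8 mod 17 is 15 (since 8·15 = 120 = 7·17 + 1), so t ≡ 15·11 = 165 ≡ 12 (mod 17).
    Then x = 1 + 8·12 = 97, valid modulo lcm(8, 17) = 136: x ≡ 97 (mod 136).
  Combine with x ≡ 2 (mod 13); new modulus lcm = 1768.
    Write x = 97 + 136·t and substitute into x ≡ 2 (mod 13): 136·t ≡ 2 − 97 = -95 (mod 13).
    Reduce coefficients mod 13: 6·t ≡ 9 (mod 13).
    The inverse of 6 mod 13 is 11 (since 6·11 = 66 = 5·13 + 1), so t ≡ 11·9 = 99 ≡ 8 (mod 13).
    Then x = 97 + 136·8 = 1185, valid modulo lcm(136, 13) = 1768: x ≡ 1185 (mod 1768).
  Combine with x ≡ 1 (mod 7); new modulus lcm = 12376.
    Write x = 1185 + 1768·t and substitute into x ≡ 1 (mod 7): 1768·t ≡ 1 − 1185 = -1184 (mod 7).
    Reduce coefficients mod 7: 4·t ≡ 6 (mod 7).
    The inverse of 4 mod 7 is 2 (since 4·2 = 8 = 1·7 + 1), so t ≡ 2·6 = 12 ≡ 5 (mod 7).
    Then x = 1185 + 1768·5 = 10025, valid modulo lcm(1768, 7) = 12376: x ≡ 10025 (mod 12376).
Verify against each original: 10025 mod 8 = 1, 10025 mod 17 = 12, 10025 mod 13 = 2, 10025 mod 7 = 1.

x ≡ 10025 (mod 12376).


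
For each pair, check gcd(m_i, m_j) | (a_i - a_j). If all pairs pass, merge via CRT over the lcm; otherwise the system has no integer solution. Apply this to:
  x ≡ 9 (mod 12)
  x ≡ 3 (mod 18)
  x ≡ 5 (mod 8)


Moduli 12, 18, 8 are not pairwise coprime, so CRT works modulo lcm(m_i) when all pairwise compatibility conditions hold.
Pairwise compatibility: gcd(m_i, m_j) must divide a_i - a_j for every pair.
Merge one congruence at a time:
  Start: x ≡ 9 (mod 12).
  Combine with x ≡ 3 (mod 18): gcd(12, 18) = 6; 3 - 9 = -6, which IS divisible by 6, so compatible.
    Write x = 9 + 12·t and substitute into x ≡ 3 (mod 18): 12·t ≡ 3 − 9 = -6 (mod 18).
    Divide the congruence (and modulus) by g = 6: 2·t ≡ -1 (mod 3).
    Reduce coefficients mod 3: 2·t ≡ 2 (mod 3).
    The inverse of 2 mod 3 is 2 (since 2·2 = 4 = 1·3 + 1), so t ≡ 2·2 = 4 ≡ 1 (mod 3).
    Then x = 9 + 12·1 = 21, valid modulo lcm(12, 18) = 36: x ≡ 21 (mod 36).
  Combine with x ≡ 5 (mod 8): gcd(36, 8) = 4; 5 - 21 = -16, which IS divisible by 4, so compatible.
    Write x = 21 + 36·t and substitute into x ≡ 5 (mod 8): 36·t ≡ 5 − 21 = -16 (mod 8).
    Divide the congruence (and modulus) by g = 4: 9·t ≡ -4 (mod 2).
    Reduce coefficients mod 2: 1·t ≡ 0 (mod 2).
    So t ≡ 0 (mod 2).
    Then x = 21 + 36·0 = 21, valid modulo lcm(36, 8) = 72: x ≡ 21 (mod 72).
Verify: 21 mod 12 = 9, 21 mod 18 = 3, 21 mod 8 = 5.

x ≡ 21 (mod 72).


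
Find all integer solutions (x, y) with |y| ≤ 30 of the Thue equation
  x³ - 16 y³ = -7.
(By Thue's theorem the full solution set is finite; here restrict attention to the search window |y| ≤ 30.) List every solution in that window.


The equation is x³ - 16y³ = -7. For fixed y, x³ = 16·y³ − 7, so a solution requires the RHS to be a perfect cube.
Strategy: iterate y from -30 to 30, compute RHS = 16·y³ − 7, and check whether it is a (positive or negative) perfect cube.
Check small values of y:
  y = 0: RHS = -7 is not a perfect cube.
  y = 1: RHS = 9 is not a perfect cube.
  y = -1: RHS = -23 is not a perfect cube.
  y = 2: RHS = 121 is not a perfect cube.
  y = -2: RHS = -135 is not a perfect cube.
  y = 3: RHS = 425 is not a perfect cube.
  y = -3: RHS = -439 is not a perfect cube.
Continuing the search up to |y| = 30 finds no solutions either.
No (x, y) in the scanned range satisfies the equation.

No integer solutions with |y| ≤ 30.


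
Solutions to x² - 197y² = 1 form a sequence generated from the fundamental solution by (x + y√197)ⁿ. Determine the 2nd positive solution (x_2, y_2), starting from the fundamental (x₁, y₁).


Step 1: Find the fundamental solution (x₁, y₁) of x² - 197y² = 1.
  Expand √197 as a continued fraction. a₀ = ⌊√197⌋ = 14; iterate m_{k+1} = d_k·a_k − m_k, d_{k+1} = (197 − m_{k+1}²)/d_k, a_{k+1} = ⌊(a₀ + m_{k+1})/d_{k+1}⌋ (starting m₀ = 0, d₀ = 1), with convergents p_k = a_k·p_{k-1} + p_{k-2}, q_k = a_k·q_{k-1} + q_{k-2} (p₋₁ = 1, q₋₁ = 0):
  k = 0: a₀ = 14; p₀/q₀ = 14/1; p₀² − 197·q₀² = 196 − 197 = -1.
  k = 1: m = 14, d = 1, a = ⌊(14 + 14)/1⌋ = 28; p/q = (28·14 + 1)/(28·1 + 0) = 393/28; p² − 197·q² = 154449 − 154448 = 1.
  The first convergent with p² − 197·q² = 1 gives the fundamental solution (x₁, y₁) = (393, 28).
Step 2: Apply the recurrence (x_{n+1}, y_{n+1}) = (x₁x_n + 197y₁y_n, x₁y_n + y₁x_n) repeatedly.
  From (x_1, y_1) = (393, 28): x_2 = 393·393 + 197·28·28 = 308897; y_2 = 393·28 + 28·393 = 22008.
Step 3: Verify x_2² - 197·y_2² = 95417356609 - 95417356608 = 1 (should be 1). ✓

(x_1, y_1) = (393, 28); (x_2, y_2) = (308897, 22008).


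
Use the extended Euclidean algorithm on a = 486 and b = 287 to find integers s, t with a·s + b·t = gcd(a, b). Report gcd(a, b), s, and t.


Euclidean algorithm on (486, 287) — divide until remainder is 0:
  486 = 1 · 287 + 199
  287 = 1 · 199 + 88
  199 = 2 · 88 + 23
  88 = 3 · 23 + 19
  23 = 1 · 19 + 4
  19 = 4 · 4 + 3
  4 = 1 · 3 + 1
  3 = 3 · 1 + 0
gcd(486, 287) = 1.
Track Bezout coefficients alongside the remainders: start with r₀ = 486 = a·1 + b·0 (s = 1, t = 0) and r₁ = 287 = a·0 + b·1 (s = 0, t = 1); each new remainder r_{k+1} = r_{k-1} − q_k·r_k inherits s_{k+1} = s_{k-1} − q_k·s_k, t_{k+1} = t_{k-1} − q_k·t_k, so r_k = a·s_k + b·t_k at every step:
  q = 1: r = 199, s = 1 − 1·0 = 1, t = 0 − 1·1 = -1  (check: 486·1 + 287·(-1) = 199)
  q = 1: r = 88, s = 0 − 1·1 = -1, t = 1 − 1·(-1) = 2  (check: 486·(-1) + 287·2 = 88)
  q = 2: r = 23, s = 1 − 2·(-1) = 3, t = -1 − 2·2 = -5  (check: 486·3 + 287·(-5) = 23)
  q = 3: r = 19, s = -1 − 3·3 = -10, t = 2 − 3·(-5) = 17  (check: 486·(-10) + 287·17 = 19)
  q = 1: r = 4, s = 3 − 1·(-10) = 13, t = -5 − 1·17 = -22  (check: 486·13 + 287·(-22) = 4)
  q = 4: r = 3, s = -10 − 4·13 = -62, t = 17 − 4·(-22) = 105  (check: 486·(-62) + 287·105 = 3)
  q = 1: r = 1, s = 13 − 1·(-62) = 75, t = -22 − 1·105 = -127  (check: 486·75 + 287·(-127) = 1)
The row with r = 1 (the gcd) gives the Bezout coefficients s = 75, t = -127.
Result: 486 · (75) + 287 · (-127) = 1.

gcd(486, 287) = 1; s = 75, t = -127 (check: 486·75 + 287·(-127) = 1).


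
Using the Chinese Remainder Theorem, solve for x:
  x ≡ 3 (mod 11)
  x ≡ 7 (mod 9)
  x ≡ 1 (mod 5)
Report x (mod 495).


Moduli 11, 9, 5 are pairwise coprime; by CRT there is a unique solution modulo M = 11 · 9 · 5 = 495.
Solve pairwise, accumulating the modulus:
  Start with x ≡ 3 (mod 11).
  Combine with x ≡ 7 (mod 9): since gcd(11, 9) = 1, we get a unique residue mod 99.
    Write x = 3 + 11·t and substitute into x ≡ 7 (mod 9): 11·t ≡ 7 − 3 = 4 (mod 9).
    Reduce coefficients mod 9: 2·t ≡ 4 (mod 9).
    The inverse of 2 mod 9 is 5 (since 2·5 = 10 = 1·9 + 1), so t ≡ 5·4 = 20 ≡ 2 (mod 9).
    Then x = 3 + 11·2 = 25, valid modulo lcm(11, 9) = 99: x ≡ 25 (mod 99).
  Combine with x ≡ 1 (mod 5): since gcd(99, 5) = 1, we get a unique residue mod 495.
    Write x = 25 + 99·t and substitute into x ≡ 1 (mod 5): 99·t ≡ 1 − 25 = -24 (mod 5).
    Reduce coefficients mod 5: 4·t ≡ 1 (mod 5).
    The inverse of 4 mod 5 is 4 (since 4·4 = 16 = 3·5 + 1), so t ≡ 4·1 = 4 ≡ 4 (mod 5).
    Then x = 25 + 99·4 = 421, valid modulo lcm(99, 5) = 495: x ≡ 421 (mod 495).
Verify: 421 mod 11 = 3 ✓, 421 mod 9 = 7 ✓, 421 mod 5 = 1 ✓.

x ≡ 421 (mod 495).


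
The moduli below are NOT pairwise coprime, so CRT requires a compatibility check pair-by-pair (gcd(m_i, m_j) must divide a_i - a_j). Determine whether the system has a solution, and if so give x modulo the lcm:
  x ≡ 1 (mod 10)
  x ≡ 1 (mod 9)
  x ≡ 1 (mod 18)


Moduli 10, 9, 18 are not pairwise coprime, so CRT works modulo lcm(m_i) when all pairwise compatibility conditions hold.
Pairwise compatibility: gcd(m_i, m_j) must divide a_i - a_j for every pair.
Merge one congruence at a time:
  Start: x ≡ 1 (mod 10).
  Combine with x ≡ 1 (mod 9): gcd(10, 9) = 1; 1 - 1 = 0, which IS divisible by 1, so compatible.
    Write x = 1 + 10·t and substitute into x ≡ 1 (mod 9): 10·t ≡ 1 − 1 = 0 (mod 9).
    Reduce coefficients mod 9: 1·t ≡ 0 (mod 9).
    So t ≡ 0 (mod 9).
    Then x = 1 + 10·0 = 1, valid modulo lcm(10, 9) = 90: x ≡ 1 (mod 90).
  Combine with x ≡ 1 (mod 18): gcd(90, 18) = 18; 1 - 1 = 0, which IS divisible by 18, so compatible.
    Write x = 1 + 90·t and substitute into x ≡ 1 (mod 18): 90·t ≡ 1 − 1 = 0 (mod 18).
    Divide the congruence (and modulus) by g = 18: 5·t ≡ 0 (mod 1).
    Modulo 1 every t works; take t = 0.
    Then x = 1 + 90·0 = 1, valid modulo lcm(90, 18) = 90: x ≡ 1 (mod 90).
Verify: 1 mod 10 = 1, 1 mod 9 = 1, 1 mod 18 = 1.

x ≡ 1 (mod 90).


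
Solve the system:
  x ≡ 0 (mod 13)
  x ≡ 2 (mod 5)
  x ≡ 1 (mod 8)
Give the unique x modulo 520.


Moduli 13, 5, 8 are pairwise coprime; by CRT there is a unique solution modulo M = 13 · 5 · 8 = 520.
Solve pairwise, accumulating the modulus:
  Start with x ≡ 0 (mod 13).
  Combine with x ≡ 2 (mod 5): since gcd(13, 5) = 1, we get a unique residue mod 65.
    Write x = 0 + 13·t and substitute into x ≡ 2 (mod 5): 13·t ≡ 2 − 0 = 2 (mod 5).
    Reduce coefficients mod 5: 3·t ≡ 2 (mod 5).
    The inverse of 3 mod 5 is 2 (since 3·2 = 6 = 1·5 + 1), so t ≡ 2·2 = 4 ≡ 4 (mod 5).
    Then x = 0 + 13·4 = 52, valid modulo lcm(13, 5) = 65: x ≡ 52 (mod 65).
  Combine with x ≡ 1 (mod 8): since gcd(65, 8) = 1, we get a unique residue mod 520.
    Write x = 52 + 65·t and substitute into x ≡ 1 (mod 8): 65·t ≡ 1 − 52 = -51 (mod 8).
    Reduce coefficients mod 8: 1·t ≡ 5 (mod 8).
    So t ≡ 5 (mod 8).
    Then x = 52 + 65·5 = 377, valid modulo lcm(65, 8) = 520: x ≡ 377 (mod 520).
Verify: 377 mod 13 = 0 ✓, 377 mod 5 = 2 ✓, 377 mod 8 = 1 ✓.

x ≡ 377 (mod 520).


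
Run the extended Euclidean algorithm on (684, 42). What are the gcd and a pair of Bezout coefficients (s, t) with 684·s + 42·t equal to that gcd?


Euclidean algorithm on (684, 42) — divide until remainder is 0:
  684 = 16 · 42 + 12
  42 = 3 · 12 + 6
  12 = 2 · 6 + 0
gcd(684, 42) = 6.
Track Bezout coefficients alongside the remainders: start with r₀ = 684 = a·1 + b·0 (s = 1, t = 0) and r₁ = 42 = a·0 + b·1 (s = 0, t = 1); each new remainder r_{k+1} = r_{k-1} − q_k·r_k inherits s_{k+1} = s_{k-1} − q_k·s_k, t_{k+1} = t_{k-1} − q_k·t_k, so r_k = a·s_k + b·t_k at every step:
  q = 16: r = 12, s = 1 − 16·0 = 1, t = 0 − 16·1 = -16  (check: 684·1 + 42·(-16) = 12)
  q = 3: r = 6, s = 0 − 3·1 = -3, t = 1 − 3·(-16) = 49  (check: 684·(-3) + 42·49 = 6)
The row with r = 6 (the gcd) gives the Bezout coefficients s = -3, t = 49.
Result: 684 · (-3) + 42 · (49) = 6.

gcd(684, 42) = 6; s = -3, t = 49 (check: 684·(-3) + 42·49 = 6).


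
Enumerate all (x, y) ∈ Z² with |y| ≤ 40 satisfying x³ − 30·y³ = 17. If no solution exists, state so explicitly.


The equation is x³ - 30y³ = 17. For fixed y, x³ = 30·y³ + 17, so a solution requires the RHS to be a perfect cube.
Strategy: iterate y from -40 to 40, compute RHS = 30·y³ + 17, and check whether it is a (positive or negative) perfect cube.
Check small values of y:
  y = 0: RHS = 17 is not a perfect cube.
  y = 1: RHS = 47 is not a perfect cube.
  y = -1: RHS = -13 is not a perfect cube.
  y = 2: RHS = 257 is not a perfect cube.
  y = -2: RHS = -223 is not a perfect cube.
  y = 3: RHS = 827 is not a perfect cube.
  y = -3: RHS = -793 is not a perfect cube.
Continuing the search up to |y| = 40 finds no solutions either.
No (x, y) in the scanned range satisfies the equation.

No integer solutions with |y| ≤ 40.


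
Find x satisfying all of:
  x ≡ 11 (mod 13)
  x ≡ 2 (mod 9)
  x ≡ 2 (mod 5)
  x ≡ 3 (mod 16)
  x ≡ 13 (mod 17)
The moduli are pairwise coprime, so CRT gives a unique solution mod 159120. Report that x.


Product of moduli M = 13 · 9 · 5 · 16 · 17 = 159120.
Merge one congruence at a time:
  Start: x ≡ 11 (mod 13).
  Combine with x ≡ 2 (mod 9); new modulus lcm = 117.
    Write x = 11 + 13·t and substitute into x ≡ 2 (mod 9): 13·t ≡ 2 − 11 = -9 (mod 9).
    Reduce coefficients mod 9: 4·t ≡ 0 (mod 9).
    The inverse of 4 mod 9 is 7 (since 4·7 = 28 = 3·9 + 1), so t ≡ 7·0 = 0 ≡ 0 (mod 9).
    Then x = 11 + 13·0 = 11, valid modulo lcm(13, 9) = 117: x ≡ 11 (mod 117).
  Combine with x ≡ 2 (mod 5); new modulus lcm = 585.
    Write x = 11 + 117·t and substitute into x ≡ 2 (mod 5): 117·t ≡ 2 − 11 = -9 (mod 5).
    Reduce coefficients mod 5: 2·t ≡ 1 (mod 5).
    The inverse of 2 mod 5 is 3 (since 2·3 = 6 = 1·5 + 1), so t ≡ 3·1 = 3 ≡ 3 (mod 5).
    Then x = 11 + 117·3 = 362, valid modulo lcm(117, 5) = 585: x ≡ 362 (mod 585).
  Combine with x ≡ 3 (mod 16); new modulus lcm = 9360.
    Write x = 362 + 585·t and substitute into x ≡ 3 (mod 16): 585·t ≡ 3 − 362 = -359 (mod 16).
    Reduce coefficients mod 16: 9·t ≡ 9 (mod 16).
    The inverse of 9 mod 16 is 9 (since 9·9 = 81 = 5·16 + 1), so t ≡ 9·9 = 81 ≡ 1 (mod 16).
    Then x = 362 + 585·1 = 947, valid modulo lcm(585, 16) = 9360: x ≡ 947 (mod 9360).
  Combine with x ≡ 13 (mod 17); new modulus lcm = 159120.
    Write x = 947 + 9360·t and substitute into x ≡ 13 (mod 17): 9360·t ≡ 13 − 947 = -934 (mod 17).
    Reduce coefficients mod 17: 10·t ≡ 1 (mod 17).
    The inverse of 10 mod 17 is 12 (since 10·12 = 120 = 7·17 + 1), so t ≡ 12·1 = 12 ≡ 12 (mod 17).
    Then x = 947 + 9360·12 = 113267, valid modulo lcm(9360, 17) = 159120: x ≡ 113267 (mod 159120).
Verify against each original: 113267 mod 13 = 11, 113267 mod 9 = 2, 113267 mod 5 = 2, 113267 mod 16 = 3, 113267 mod 17 = 13.

x ≡ 113267 (mod 159120).


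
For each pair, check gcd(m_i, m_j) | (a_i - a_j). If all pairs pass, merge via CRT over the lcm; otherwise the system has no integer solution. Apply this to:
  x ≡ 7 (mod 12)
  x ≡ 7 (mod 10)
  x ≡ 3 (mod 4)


Moduli 12, 10, 4 are not pairwise coprime, so CRT works modulo lcm(m_i) when all pairwise compatibility conditions hold.
Pairwise compatibility: gcd(m_i, m_j) must divide a_i - a_j for every pair.
Merge one congruence at a time:
  Start: x ≡ 7 (mod 12).
  Combine with x ≡ 7 (mod 10): gcd(12, 10) = 2; 7 - 7 = 0, which IS divisible by 2, so compatible.
    Write x = 7 + 12·t and substitute into x ≡ 7 (mod 10): 12·t ≡ 7 − 7 = 0 (mod 10).
    Divide the congruence (and modulus) by g = 2: 6·t ≡ 0 (mod 5).
    Reduce coefficients mod 5: 1·t ≡ 0 (mod 5).
    So t ≡ 0 (mod 5).
    Then x = 7 + 12·0 = 7, valid modulo lcm(12, 10) = 60: x ≡ 7 (mod 60).
  Combine with x ≡ 3 (mod 4): gcd(60, 4) = 4; 3 - 7 = -4, which IS divisible by 4, so compatible.
    Write x = 7 + 60·t and substitute into x ≡ 3 (mod 4): 60·t ≡ 3 − 7 = -4 (mod 4).
    Divide the congruence (and modulus) by g = 4: 15·t ≡ -1 (mod 1).
    Modulo 1 every t works; take t = 0.
    Then x = 7 + 60·0 = 7, valid modulo lcm(60, 4) = 60: x ≡ 7 (mod 60).
Verify: 7 mod 12 = 7, 7 mod 10 = 7, 7 mod 4 = 3.

x ≡ 7 (mod 60).


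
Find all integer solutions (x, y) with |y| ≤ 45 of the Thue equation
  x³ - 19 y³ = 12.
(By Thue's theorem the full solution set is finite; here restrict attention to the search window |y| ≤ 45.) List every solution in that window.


The equation is x³ - 19y³ = 12. For fixed y, x³ = 19·y³ + 12, so a solution requires the RHS to be a perfect cube.
Strategy: iterate y from -45 to 45, compute RHS = 19·y³ + 12, and check whether it is a (positive or negative) perfect cube.
Check small values of y:
  y = 0: RHS = 12 is not a perfect cube.
  y = 1: RHS = 31 is not a perfect cube.
  y = -1: RHS = -7 is not a perfect cube.
  y = 2: RHS = 164 is not a perfect cube.
  y = -2: RHS = -140 is not a perfect cube.
  y = 3: RHS = 525 is not a perfect cube.
  y = -3: RHS = -501 is not a perfect cube.
Continuing the search up to |y| = 45 finds no solutions either.
No (x, y) in the scanned range satisfies the equation.

No integer solutions with |y| ≤ 45.


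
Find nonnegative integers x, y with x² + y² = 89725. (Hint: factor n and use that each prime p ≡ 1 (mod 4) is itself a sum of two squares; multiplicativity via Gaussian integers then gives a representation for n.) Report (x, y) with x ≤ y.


Step 1: Factor n = 89725 = 5^2 · 37 · 97.
Step 2: Check the mod-4 condition on each prime factor: 5 ≡ 1 (mod 4), exponent 2; 37 ≡ 1 (mod 4), exponent 1; 97 ≡ 1 (mod 4), exponent 1.
All primes ≡ 3 (mod 4) appear to even exponent (or don't appear), so by the two-squares theorem n IS expressible as a sum of two squares.
Step 3: Build a representation. Group n = k² · m with k = 5 and m = 37 · 97 = 3589 (a product of primes ≡ 1 (mod 4)); a representation of m scales to one of n via (k·x)² + (k·y)² = k²(x² + y²). Each prime p ≡ 1 (mod 4) is itself a sum of two squares; find a² by testing p − a² for a perfect square:
  37: 37 − 1² = 36 = 6² ⇒ 37 = 1² + 6².
  97: 97 − 1² = 96, 97 − 2² = 93, 97 − 3² = 88, 97 − 4² = 81 = 9² ⇒ 97 = 4² + 9².
  Combine using the Brahmagupta–Fibonacci identity (a² + b²)(c² + d²) = (ac − bd)² + (ad + bc)² = (ac + bd)² + (ad − bc)²:
  37 · 97 = 3589: from (1² + 6²)(4² + 9²), take (1·4 − 6·9, 1·9 + 6·4) = (4 − 54, 9 + 24) = (-50, 33); dropping signs (only squares matter) gives (50, 33); check 50² + 33² = 2500 + 1089 = 3589 ✓.
  Scale by k = 5: (5·50, 5·33) = (250, 165).
Step 4: Order so x ≤ y and verify: 165² + 250² = 27225 + 62500 = 89725 = n. ✓

n = 89725 = 165² + 250² (one valid representation with x ≤ y).


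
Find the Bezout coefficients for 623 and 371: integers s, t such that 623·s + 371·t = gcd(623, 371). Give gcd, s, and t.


Euclidean algorithm on (623, 371) — divide until remainder is 0:
  623 = 1 · 371 + 252
  371 = 1 · 252 + 119
  252 = 2 · 119 + 14
  119 = 8 · 14 + 7
  14 = 2 · 7 + 0
gcd(623, 371) = 7.
Track Bezout coefficients alongside the remainders: start with r₀ = 623 = a·1 + b·0 (s = 1, t = 0) and r₁ = 371 = a·0 + b·1 (s = 0, t = 1); each new remainder r_{k+1} = r_{k-1} − q_k·r_k inherits s_{k+1} = s_{k-1} − q_k·s_k, t_{k+1} = t_{k-1} − q_k·t_k, so r_k = a·s_k + b·t_k at every step:
  q = 1: r = 252, s = 1 − 1·0 = 1, t = 0 − 1·1 = -1  (check: 623·1 + 371·(-1) = 252)
  q = 1: r = 119, s = 0 − 1·1 = -1, t = 1 − 1·(-1) = 2  (check: 623·(-1) + 371·2 = 119)
  q = 2: r = 14, s = 1 − 2·(-1) = 3, t = -1 − 2·2 = -5  (check: 623·3 + 371·(-5) = 14)
  q = 8: r = 7, s = -1 − 8·3 = -25, t = 2 − 8·(-5) = 42  (check: 623·(-25) + 371·42 = 7)
The row with r = 7 (the gcd) gives the Bezout coefficients s = -25, t = 42.
Result: 623 · (-25) + 371 · (42) = 7.

gcd(623, 371) = 7; s = -25, t = 42 (check: 623·(-25) + 371·42 = 7).


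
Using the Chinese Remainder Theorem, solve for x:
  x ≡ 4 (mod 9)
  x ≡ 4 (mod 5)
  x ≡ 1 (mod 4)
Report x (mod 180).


Moduli 9, 5, 4 are pairwise coprime; by CRT there is a unique solution modulo M = 9 · 5 · 4 = 180.
Solve pairwise, accumulating the modulus:
  Start with x ≡ 4 (mod 9).
  Combine with x ≡ 4 (mod 5): since gcd(9, 5) = 1, we get a unique residue mod 45.
    Write x = 4 + 9·t and substitute into x ≡ 4 (mod 5): 9·t ≡ 4 − 4 = 0 (mod 5).
    Reduce coefficients mod 5: 4·t ≡ 0 (mod 5).
    The inverse of 4 mod 5 is 4 (since 4·4 = 16 = 3·5 + 1), so t ≡ 4·0 = 0 ≡ 0 (mod 5).
    Then x = 4 + 9·0 = 4, valid modulo lcm(9, 5) = 45: x ≡ 4 (mod 45).
  Combine with x ≡ 1 (mod 4): since gcd(45, 4) = 1, we get a unique residue mod 180.
    Write x = 4 + 45·t and substitute into x ≡ 1 (mod 4): 45·t ≡ 1 − 4 = -3 (mod 4).
    Reduce coefficients mod 4: 1·t ≡ 1 (mod 4).
    So t ≡ 1 (mod 4).
    Then x = 4 + 45·1 = 49, valid modulo lcm(45, 4) = 180: x ≡ 49 (mod 180).
Verify: 49 mod 9 = 4 ✓, 49 mod 5 = 4 ✓, 49 mod 4 = 1 ✓.

x ≡ 49 (mod 180).


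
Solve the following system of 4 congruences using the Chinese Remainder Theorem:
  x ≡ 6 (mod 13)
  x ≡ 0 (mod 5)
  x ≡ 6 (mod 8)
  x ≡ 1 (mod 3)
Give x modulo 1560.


Product of moduli M = 13 · 5 · 8 · 3 = 1560.
Merge one congruence at a time:
  Start: x ≡ 6 (mod 13).
  Combine with x ≡ 0 (mod 5); new modulus lcm = 65.
    Write x = 6 + 13·t and substitute into x ≡ 0 (mod 5): 13·t ≡ 0 − 6 = -6 (mod 5).
    Reduce coefficients mod 5: 3·t ≡ 4 (mod 5).
    The inverse of 3 mod 5 is 2 (since 3·2 = 6 = 1·5 + 1), so t ≡ 2·4 = 8 ≡ 3 (mod 5).
    Then x = 6 + 13·3 = 45, valid modulo lcm(13, 5) = 65: x ≡ 45 (mod 65).
  Combine with x ≡ 6 (mod 8); new modulus lcm = 520.
    Write x = 45 + 65·t and substitute into x ≡ 6 (mod 8): 65·t ≡ 6 − 45 = -39 (mod 8).
    Reduce coefficients mod 8: 1·t ≡ 1 (mod 8).
    So t ≡ 1 (mod 8).
    Then x = 45 + 65·1 = 110, valid modulo lcm(65, 8) = 520: x ≡ 110 (mod 520).
  Combine with x ≡ 1 (mod 3); new modulus lcm = 1560.
    Write x = 110 + 520·t and substitute into x ≡ 1 (mod 3): 520·t ≡ 1 − 110 = -109 (mod 3).
    Reduce coefficients mod 3: 1·t ≡ 2 (mod 3).
    So t ≡ 2 (mod 3).
    Then x = 110 + 520·2 = 1150, valid modulo lcm(520, 3) = 1560: x ≡ 1150 (mod 1560).
Verify against each original: 1150 mod 13 = 6, 1150 mod 5 = 0, 1150 mod 8 = 6, 1150 mod 3 = 1.

x ≡ 1150 (mod 1560).


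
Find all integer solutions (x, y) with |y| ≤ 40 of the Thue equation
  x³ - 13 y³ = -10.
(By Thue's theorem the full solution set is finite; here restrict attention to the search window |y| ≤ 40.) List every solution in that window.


The equation is x³ - 13y³ = -10. For fixed y, x³ = 13·y³ − 10, so a solution requires the RHS to be a perfect cube.
Strategy: iterate y from -40 to 40, compute RHS = 13·y³ − 10, and check whether it is a (positive or negative) perfect cube.
Check small values of y:
  y = 0: RHS = -10 is not a perfect cube.
  y = 1: RHS = 3 is not a perfect cube.
  y = -1: RHS = -23 is not a perfect cube.
  y = 2: RHS = 94 is not a perfect cube.
  y = -2: RHS = -114 is not a perfect cube.
  y = 3: RHS = 341 is not a perfect cube.
  y = -3: RHS = -361 is not a perfect cube.
Continuing the search up to |y| = 40 finds no solutions either.
No (x, y) in the scanned range satisfies the equation.

No integer solutions with |y| ≤ 40.


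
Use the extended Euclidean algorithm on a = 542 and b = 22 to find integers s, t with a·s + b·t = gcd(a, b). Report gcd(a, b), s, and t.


Euclidean algorithm on (542, 22) — divide until remainder is 0:
  542 = 24 · 22 + 14
  22 = 1 · 14 + 8
  14 = 1 · 8 + 6
  8 = 1 · 6 + 2
  6 = 3 · 2 + 0
gcd(542, 22) = 2.
Track Bezout coefficients alongside the remainders: start with r₀ = 542 = a·1 + b·0 (s = 1, t = 0) and r₁ = 22 = a·0 + b·1 (s = 0, t = 1); each new remainder r_{k+1} = r_{k-1} − q_k·r_k inherits s_{k+1} = s_{k-1} − q_k·s_k, t_{k+1} = t_{k-1} − q_k·t_k, so r_k = a·s_k + b·t_k at every step:
  q = 24: r = 14, s = 1 − 24·0 = 1, t = 0 − 24·1 = -24  (check: 542·1 + 22·(-24) = 14)
  q = 1: r = 8, s = 0 − 1·1 = -1, t = 1 − 1·(-24) = 25  (check: 542·(-1) + 22·25 = 8)
  q = 1: r = 6, s = 1 − 1·(-1) = 2, t = -24 − 1·25 = -49  (check: 542·2 + 22·(-49) = 6)
  q = 1: r = 2, s = -1 − 1·2 = -3, t = 25 − 1·(-49) = 74  (check: 542·(-3) + 22·74 = 2)
The row with r = 2 (the gcd) gives the Bezout coefficients s = -3, t = 74.
Result: 542 · (-3) + 22 · (74) = 2.

gcd(542, 22) = 2; s = -3, t = 74 (check: 542·(-3) + 22·74 = 2).


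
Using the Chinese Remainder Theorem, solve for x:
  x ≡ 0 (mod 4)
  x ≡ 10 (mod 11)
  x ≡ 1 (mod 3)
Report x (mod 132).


Moduli 4, 11, 3 are pairwise coprime; by CRT there is a unique solution modulo M = 4 · 11 · 3 = 132.
Solve pairwise, accumulating the modulus:
  Start with x ≡ 0 (mod 4).
  Combine with x ≡ 10 (mod 11): since gcd(4, 11) = 1, we get a unique residue mod 44.
    Write x = 0 + 4·t and substitute into x ≡ 10 (mod 11): 4·t ≡ 10 − 0 = 10 (mod 11).
    The inverse of 4 mod 11 is 3 (since 4·3 = 12 = 1·11 + 1), so t ≡ 3·10 = 30 ≡ 8 (mod 11).
    Then x = 0 + 4·8 = 32, valid modulo lcm(4, 11) = 44: x ≡ 32 (mod 44).
  Combine with x ≡ 1 (mod 3): since gcd(44, 3) = 1, we get a unique residue mod 132.
    Write x = 32 + 44·t and substitute into x ≡ 1 (mod 3): 44·t ≡ 1 − 32 = -31 (mod 3).
    Reduce coefficients mod 3: 2·t ≡ 2 (mod 3).
    The inverse of 2 mod 3 is 2 (since 2·2 = 4 = 1·3 + 1), so t ≡ 2·2 = 4 ≡ 1 (mod 3).
    Then x = 32 + 44·1 = 76, valid modulo lcm(44, 3) = 132: x ≡ 76 (mod 132).
Verify: 76 mod 4 = 0 ✓, 76 mod 11 = 10 ✓, 76 mod 3 = 1 ✓.

x ≡ 76 (mod 132).


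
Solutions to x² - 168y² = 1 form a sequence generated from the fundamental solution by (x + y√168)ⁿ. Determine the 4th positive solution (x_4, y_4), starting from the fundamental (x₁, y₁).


Step 1: Find the fundamental solution (x₁, y₁) of x² - 168y² = 1.
  Expand √168 as a continued fraction. a₀ = ⌊√168⌋ = 12; iterate m_{k+1} = d_k·a_k − m_k, d_{k+1} = (168 − m_{k+1}²)/d_k, a_{k+1} = ⌊(a₀ + m_{k+1})/d_{k+1}⌋ (starting m₀ = 0, d₀ = 1), with convergents p_k = a_k·p_{k-1} + p_{k-2}, q_k = a_k·q_{k-1} + q_{k-2} (p₋₁ = 1, q₋₁ = 0):
  k = 0: a₀ = 12; p₀/q₀ = 12/1; p₀² − 168·q₀² = 144 − 168 = -24.
  k = 1: m = 12, d = 24, a = ⌊(12 + 12)/24⌋ = 1; p/q = (1·12 + 1)/(1·1 + 0) = 13/1; p² − 168·q² = 169 − 168 = 1.
  The first convergent with p² − 168·q² = 1 gives the fundamental solution (x₁, y₁) = (13, 1).
Step 2: Apply the recurrence (x_{n+1}, y_{n+1}) = (x₁x_n + 168y₁y_n, x₁y_n + y₁x_n) repeatedly.
  From (x_1, y_1) = (13, 1): x_2 = 13·13 + 168·1·1 = 337; y_2 = 13·1 + 1·13 = 26.
  From (x_2, y_2) = (337, 26): x_3 = 13·337 + 168·1·26 = 8749; y_3 = 13·26 + 1·337 = 675.
  From (x_3, y_3) = (8749, 675): x_4 = 13·8749 + 168·1·675 = 227137; y_4 = 13·675 + 1·8749 = 17524.
Step 3: Verify x_4² - 168·y_4² = 51591216769 - 51591216768 = 1 (should be 1). ✓

(x_1, y_1) = (13, 1); (x_4, y_4) = (227137, 17524).


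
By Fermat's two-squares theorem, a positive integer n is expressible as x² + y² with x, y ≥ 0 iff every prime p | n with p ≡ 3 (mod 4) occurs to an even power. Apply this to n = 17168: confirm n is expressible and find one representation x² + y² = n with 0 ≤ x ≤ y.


Step 1: Factor n = 17168 = 2^4 · 29 · 37.
Step 2: Check the mod-4 condition on each prime factor: 2 = 2 (special); 29 ≡ 1 (mod 4), exponent 1; 37 ≡ 1 (mod 4), exponent 1.
All primes ≡ 3 (mod 4) appear to even exponent (or don't appear), so by the two-squares theorem n IS expressible as a sum of two squares.
Step 3: Build a representation. Group n = k² · m with k = 4 and m = 29 · 37 = 1073 (a product of primes ≡ 1 (mod 4)); a representation of m scales to one of n via (k·x)² + (k·y)² = k²(x² + y²). Each prime p ≡ 1 (mod 4) is itself a sum of two squares; find a² by testing p − a² for a perfect square:
  29: 29 − 1² = 28, 29 − 2² = 25 = 5² ⇒ 29 = 2² + 5².
  37: 37 − 1² = 36 = 6² ⇒ 37 = 1² + 6².
  Combine using the Brahmagupta–Fibonacci identity (a² + b²)(c² + d²) = (ac − bd)² + (ad + bc)² = (ac + bd)² + (ad − bc)²:
  29 · 37 = 1073: from (2² + 5²)(1² + 6²), take (2·1 − 5·6, 2·6 + 5·1) = (2 − 30, 12 + 5) = (-28, 17); dropping signs (only squares matter) gives (28, 17); check 28² + 17² = 784 + 289 = 1073 ✓.
  Scale by k = 4: (4·28, 4·17) = (112, 68).
Step 4: Order so x ≤ y and verify: 68² + 112² = 4624 + 12544 = 17168 = n. ✓

n = 17168 = 68² + 112² (one valid representation with x ≤ y).


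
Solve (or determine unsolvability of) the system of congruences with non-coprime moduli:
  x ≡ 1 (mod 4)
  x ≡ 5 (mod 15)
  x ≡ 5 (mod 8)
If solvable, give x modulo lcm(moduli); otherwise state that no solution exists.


Moduli 4, 15, 8 are not pairwise coprime, so CRT works modulo lcm(m_i) when all pairwise compatibility conditions hold.
Pairwise compatibility: gcd(m_i, m_j) must divide a_i - a_j for every pair.
Merge one congruence at a time:
  Start: x ≡ 1 (mod 4).
  Combine with x ≡ 5 (mod 15): gcd(4, 15) = 1; 5 - 1 = 4, which IS divisible by 1, so compatible.
    Write x = 1 + 4·t and substitute into x ≡ 5 (mod 15): 4·t ≡ 5 − 1 = 4 (mod 15).
    The inverse of 4 mod 15 is 4 (since 4·4 = 16 = 1·15 + 1), so t ≡ 4·4 = 16 ≡ 1 (mod 15).
    Then x = 1 + 4·1 = 5, valid modulo lcm(4, 15) = 60: x ≡ 5 (mod 60).
  Combine with x ≡ 5 (mod 8): gcd(60, 8) = 4; 5 - 5 = 0, which IS divisible by 4, so compatible.
    Write x = 5 + 60·t and substitute into x ≡ 5 (mod 8): 60·t ≡ 5 − 5 = 0 (mod 8).
    Divide the congruence (and modulus) by g = 4: 15·t ≡ 0 (mod 2).
    Reduce coefficients mod 2: 1·t ≡ 0 (mod 2).
    So t ≡ 0 (mod 2).
    Then x = 5 + 60·0 = 5, valid modulo lcm(60, 8) = 120: x ≡ 5 (mod 120).
Verify: 5 mod 4 = 1, 5 mod 15 = 5, 5 mod 8 = 5.

x ≡ 5 (mod 120).


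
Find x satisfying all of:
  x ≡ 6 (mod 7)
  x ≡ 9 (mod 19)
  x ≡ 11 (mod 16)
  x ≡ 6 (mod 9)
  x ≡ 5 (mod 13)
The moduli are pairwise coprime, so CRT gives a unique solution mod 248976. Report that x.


Product of moduli M = 7 · 19 · 16 · 9 · 13 = 248976.
Merge one congruence at a time:
  Start: x ≡ 6 (mod 7).
  Combine with x ≡ 9 (mod 19); new modulus lcm = 133.
    Write x = 6 + 7·t and substitute into x ≡ 9 (mod 19): 7·t ≡ 9 − 6 = 3 (mod 19).
    The inverse of 7 mod 19 is 11 (since 7·11 = 77 = 4·19 + 1), so t ≡ 11·3 = 33 ≡ 14 (mod 19).
    Then x = 6 + 7·14 = 104, valid modulo lcm(7, 19) = 133: x ≡ 104 (mod 133).
  Combine with x ≡ 11 (mod 16); new modulus lcm = 2128.
    Write x = 104 + 133·t and substitute into x ≡ 11 (mod 16): 133·t ≡ 11 − 104 = -93 (mod 16).
    Reduce coefficients mod 16: 5·t ≡ 3 (mod 16).
    The inverse of 5 mod 16 is 13 (since 5·13 = 65 = 4·16 + 1), so t ≡ 13·3 = 39 ≡ 7 (mod 16).
    Then x = 104 + 133·7 = 1035, valid modulo lcm(133, 16) = 2128: x ≡ 1035 (mod 2128).
  Combine with x ≡ 6 (mod 9); new modulus lcm = 19152.
    Write x = 1035 + 2128·t and substitute into x ≡ 6 (mod 9): 2128·t ≡ 6 − 1035 = -1029 (mod 9).
    Reduce coefficients mod 9: 4·t ≡ 6 (mod 9).
    The inverse of 4 mod 9 is 7 (since 4·7 = 28 = 3·9 + 1), so t ≡ 7·6 = 42 ≡ 6 (mod 9).
    Then x = 1035 + 2128·6 = 13803, valid modulo lcm(2128, 9) = 19152: x ≡ 13803 (mod 19152).
  Combine with x ≡ 5 (mod 13); new modulus lcm = 248976.
    Write x = 13803 + 19152·t and substitute into x ≡ 5 (mod 13): 19152·t ≡ 5 − 13803 = -13798 (mod 13).
    Reduce coefficients mod 13: 3·t ≡ 8 (mod 13).
    The inverse of 3 mod 13 is 9 (since 3·9 = 27 = 2·13 + 1), so t ≡ 9·8 = 72 ≡ 7 (mod 13).
    Then x = 13803 + 19152·7 = 147867, valid modulo lcm(19152, 13) = 248976: x ≡ 147867 (mod 248976).
Verify against each original: 147867 mod 7 = 6, 147867 mod 19 = 9, 147867 mod 16 = 11, 147867 mod 9 = 6, 147867 mod 13 = 5.

x ≡ 147867 (mod 248976).


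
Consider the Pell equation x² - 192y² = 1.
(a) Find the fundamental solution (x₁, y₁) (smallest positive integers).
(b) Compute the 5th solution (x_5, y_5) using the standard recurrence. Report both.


Step 1: Find the fundamental solution (x₁, y₁) of x² - 192y² = 1.
  Expand √192 as a continued fraction. a₀ = ⌊√192⌋ = 13; iterate m_{k+1} = d_k·a_k − m_k, d_{k+1} = (192 − m_{k+1}²)/d_k, a_{k+1} = ⌊(a₀ + m_{k+1})/d_{k+1}⌋ (starting m₀ = 0, d₀ = 1), with convergents p_k = a_k·p_{k-1} + p_{k-2}, q_k = a_k·q_{k-1} + q_{k-2} (p₋₁ = 1, q₋₁ = 0):
  k = 0: a₀ = 13; p₀/q₀ = 13/1; p₀² − 192·q₀² = 169 − 192 = -23.
  k = 1: m = 13, d = 23, a = ⌊(13 + 13)/23⌋ = 1; p/q = (1·13 + 1)/(1·1 + 0) = 14/1; p² − 192·q² = 196 − 192 = 4.
  k = 2: m = 10, d = 4, a = ⌊(13 + 10)/4⌋ = 5; p/q = (5·14 + 13)/(5·1 + 1) = 83/6; p² − 192·q² = 6889 − 6912 = -23.
  k = 3: m = 10, d = 23, a = ⌊(13 + 10)/23⌋ = 1; p/q = (1·83 + 14)/(1·6 + 1) = 97/7; p² − 192·q² = 9409 − 9408 = 1.
  The first convergent with p² − 192·q² = 1 gives the fundamental solution (x₁, y₁) = (97, 7).
Step 2: Apply the recurrence (x_{n+1}, y_{n+1}) = (x₁x_n + 192y₁y_n, x₁y_n + y₁x_n) repeatedly.
  From (x_1, y_1) = (97, 7): x_2 = 97·97 + 192·7·7 = 18817; y_2 = 97·7 + 7·97 = 1358.
  From (x_2, y_2) = (18817, 1358): x_3 = 97·18817 + 192·7·1358 = 3650401; y_3 = 97·1358 + 7·18817 = 263445.
  From (x_3, y_3) = (3650401, 263445): x_4 = 97·3650401 + 192·7·263445 = 708158977; y_4 = 97·263445 + 7·3650401 = 51106972.
  From (x_4, y_4) = (708158977, 51106972): x_5 = 97·708158977 + 192·7·51106972 = 137379191137; y_5 = 97·51106972 + 7·708158977 = 9914489123.
Step 3: Verify x_5² - 192·y_5² = 18873042157456379352769 - 18873042157456379352768 = 1 (should be 1). ✓

(x_1, y_1) = (97, 7); (x_5, y_5) = (137379191137, 9914489123).


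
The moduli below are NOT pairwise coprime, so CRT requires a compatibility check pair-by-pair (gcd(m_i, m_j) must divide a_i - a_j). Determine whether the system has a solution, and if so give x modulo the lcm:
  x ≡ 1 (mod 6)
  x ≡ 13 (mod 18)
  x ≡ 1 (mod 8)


Moduli 6, 18, 8 are not pairwise coprime, so CRT works modulo lcm(m_i) when all pairwise compatibility conditions hold.
Pairwise compatibility: gcd(m_i, m_j) must divide a_i - a_j for every pair.
Merge one congruence at a time:
  Start: x ≡ 1 (mod 6).
  Combine with x ≡ 13 (mod 18): gcd(6, 18) = 6; 13 - 1 = 12, which IS divisible by 6, so compatible.
    Write x = 1 + 6·t and substitute into x ≡ 13 (mod 18): 6·t ≡ 13 − 1 = 12 (mod 18).
    Divide the congruence (and modulus) by g = 6: 1·t ≡ 2 (mod 3).
    So t ≡ 2 (mod 3).
    Then x = 1 + 6·2 = 13, valid modulo lcm(6, 18) = 18: x ≡ 13 (mod 18).
  Combine with x ≡ 1 (mod 8): gcd(18, 8) = 2; 1 - 13 = -12, which IS divisible by 2, so compatible.
    Write x = 13 + 18·t and substitute into x ≡ 1 (mod 8): 18·t ≡ 1 − 13 = -12 (mod 8).
    Divide the congruence (and modulus) by g = 2: 9·t ≡ -6 (mod 4).
    Reduce coefficients mod 4: 1·t ≡ 2 (mod 4).
    So t ≡ 2 (mod 4).
    Then x = 13 + 18·2 = 49, valid modulo lcm(18, 8) = 72: x ≡ 49 (mod 72).
Verify: 49 mod 6 = 1, 49 mod 18 = 13, 49 mod 8 = 1.

x ≡ 49 (mod 72).


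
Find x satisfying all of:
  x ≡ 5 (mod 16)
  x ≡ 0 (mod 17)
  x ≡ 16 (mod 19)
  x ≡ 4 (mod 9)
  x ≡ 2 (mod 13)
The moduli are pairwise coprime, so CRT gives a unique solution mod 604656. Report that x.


Product of moduli M = 16 · 17 · 19 · 9 · 13 = 604656.
Merge one congruence at a time:
  Start: x ≡ 5 (mod 16).
  Combine with x ≡ 0 (mod 17); new modulus lcm = 272.
    Write x = 5 + 16·t and substitute into x ≡ 0 (mod 17): 16·t ≡ 0 − 5 = -5 (mod 17).
    Reduce coefficients mod 17: 16·t ≡ 12 (mod 17).
    The inverse of 16 mod 17 is 16 (since 16·16 = 256 = 15·17 + 1), so t ≡ 16·12 = 192 ≡ 5 (mod 17).
    Then x = 5 + 16·5 = 85, valid modulo lcm(16, 17) = 272: x ≡ 85 (mod 272).
  Combine with x ≡ 16 (mod 19); new modulus lcm = 5168.
    Write x = 85 + 272·t and substitute into x ≡ 16 (mod 19): 272·t ≡ 16 − 85 = -69 (mod 19).
    Reduce coefficients mod 19: 6·t ≡ 7 (mod 19).
    The inverse of 6 mod 19 is 16 (since 6·16 = 96 = 5·19 + 1), so t ≡ 16·7 = 112 ≡ 17 (mod 19).
    Then x = 85 + 272·17 = 4709, valid modulo lcm(272, 19) = 5168: x ≡ 4709 (mod 5168).
  Combine with x ≡ 4 (mod 9); new modulus lcm = 46512.
    Write x = 4709 + 5168·t and substitute into x ≡ 4 (mod 9): 5168·t ≡ 4 − 4709 = -4705 (mod 9).
    Reduce coefficients mod 9: 2·t ≡ 2 (mod 9).
    The inverse of 2 mod 9 is 5 (since 2·5 = 10 = 1·9 + 1), so t ≡ 5·2 = 10 ≡ 1 (mod 9).
    Then x = 4709 + 5168·1 = 9877, valid modulo lcm(5168, 9) = 46512: x ≡ 9877 (mod 46512).
  Combine with x ≡ 2 (mod 13); new modulus lcm = 604656.
    Write x = 9877 + 46512·t and substitute into x ≡ 2 (mod 13): 46512·t ≡ 2 − 9877 = -9875 (mod 13).
    Reduce coefficients mod 13: 11·t ≡ 5 (mod 13).
    The inverse of 11 mod 13 is 6 (since 11·6 = 66 = 5·13 + 1), so t ≡ 6·5 = 30 ≡ 4 (mod 13).
    Then x = 9877 + 46512·4 = 195925, valid modulo lcm(46512, 13) = 604656: x ≡ 195925 (mod 604656).
Verify against each original: 195925 mod 16 = 5, 195925 mod 17 = 0, 195925 mod 19 = 16, 195925 mod 9 = 4, 195925 mod 13 = 2.

x ≡ 195925 (mod 604656).


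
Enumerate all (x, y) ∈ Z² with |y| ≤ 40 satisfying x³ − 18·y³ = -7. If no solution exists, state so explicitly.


The equation is x³ - 18y³ = -7. For fixed y, x³ = 18·y³ − 7, so a solution requires the RHS to be a perfect cube.
Strategy: iterate y from -40 to 40, compute RHS = 18·y³ − 7, and check whether it is a (positive or negative) perfect cube.
Check small values of y:
  y = 0: RHS = -7 is not a perfect cube.
  y = 1: RHS = 11 is not a perfect cube.
  y = -1: RHS = -25 is not a perfect cube.
  y = 2: RHS = 137 is not a perfect cube.
  y = -2: RHS = -151 is not a perfect cube.
  y = 3: RHS = 479 is not a perfect cube.
  y = -3: RHS = -493 is not a perfect cube.
Continuing the search up to |y| = 40 finds no solutions either.
No (x, y) in the scanned range satisfies the equation.

No integer solutions with |y| ≤ 40.


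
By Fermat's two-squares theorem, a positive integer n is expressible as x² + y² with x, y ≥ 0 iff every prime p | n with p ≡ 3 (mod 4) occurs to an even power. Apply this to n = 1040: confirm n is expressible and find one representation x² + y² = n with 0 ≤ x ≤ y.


Step 1: Factor n = 1040 = 2^4 · 5 · 13.
Step 2: Check the mod-4 condition on each prime factor: 2 = 2 (special); 5 ≡ 1 (mod 4), exponent 1; 13 ≡ 1 (mod 4), exponent 1.
All primes ≡ 3 (mod 4) appear to even exponent (or don't appear), so by the two-squares theorem n IS expressible as a sum of two squares.
Step 3: Build a representation. Group n = k² · m with k = 4 and m = 5 · 13 = 65 (a product of primes ≡ 1 (mod 4)); a representation of m scales to one of n via (k·x)² + (k·y)² = k²(x² + y²). Each prime p ≡ 1 (mod 4) is itself a sum of two squares; find a² by testing p − a² for a perfect square:
  5: 5 − 1² = 4 = 2² ⇒ 5 = 1² + 2².
  13: 13 − 1² = 12, 13 − 2² = 9 = 3² ⇒ 13 = 2² + 3².
  Combine using the Brahmagupta–Fibonacci identity (a² + b²)(c² + d²) = (ac − bd)² + (ad + bc)² = (ac + bd)² + (ad − bc)²:
  5 · 13 = 65: from (1² + 2²)(2² + 3²), take (1·2 − 2·3, 1·3 + 2·2) = (2 − 6, 3 + 4) = (-4, 7); dropping signs (only squares matter) gives (4, 7); check 4² + 7² = 16 + 49 = 65 ✓.
  Scale by k = 4: (4·4, 4·7) = (16, 28).
Step 4: Order so x ≤ y and verify: 16² + 28² = 256 + 784 = 1040 = n. ✓

n = 1040 = 16² + 28² (one valid representation with x ≤ y).
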